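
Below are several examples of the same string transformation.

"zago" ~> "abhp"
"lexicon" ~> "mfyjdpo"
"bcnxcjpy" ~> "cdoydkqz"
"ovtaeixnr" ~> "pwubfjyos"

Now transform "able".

bcmf

Rule — shift every letter 1 place forward in the alphabet (wrapping around).
Applying that to "able" gives "bcmf".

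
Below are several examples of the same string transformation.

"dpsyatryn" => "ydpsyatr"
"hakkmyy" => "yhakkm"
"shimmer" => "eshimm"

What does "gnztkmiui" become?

ugnztkmi

The transformation: delete the last character, then move the last character to the front.
On "gnztkmiui" that produces "ugnztkmi".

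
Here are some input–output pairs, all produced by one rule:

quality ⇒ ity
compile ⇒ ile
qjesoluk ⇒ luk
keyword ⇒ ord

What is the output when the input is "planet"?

Rule — keep only the last 3 characters.
On "planet" that produces "net".

net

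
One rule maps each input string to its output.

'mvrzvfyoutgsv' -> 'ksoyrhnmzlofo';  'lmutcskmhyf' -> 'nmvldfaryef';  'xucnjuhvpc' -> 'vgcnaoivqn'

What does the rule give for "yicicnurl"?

vbvgnkerb

What's happening: shift every letter 7 places backward in the alphabet (wrapping around), then move the first 2 characters to the end (rotate left by 2).
On "yicicnurl": the first step gives "rbvbvgnke", and the second then gives "vbvgnkerb".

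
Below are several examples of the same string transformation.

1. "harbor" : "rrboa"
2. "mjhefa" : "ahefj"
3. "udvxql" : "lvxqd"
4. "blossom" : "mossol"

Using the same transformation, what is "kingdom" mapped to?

The rule is to delete the first character, then swap the first and last characters.
"kingdom" → "ingdom" → "mngdoi".

mngdoi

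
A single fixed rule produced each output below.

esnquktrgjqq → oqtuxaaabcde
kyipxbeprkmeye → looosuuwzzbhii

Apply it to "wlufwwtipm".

The rule is to sort the characters into alphabetical order, then shift every letter 10 places forward in the alphabet (wrapping around).
On "wlufwwtipm": the first step gives "filmptuwww", and the second then gives "psvwzdeggg".
(Check on "esnquktrgjqq": → "egjknqqqrstu" → "oqtuxaaabcde" ✓)

psvwzdeggg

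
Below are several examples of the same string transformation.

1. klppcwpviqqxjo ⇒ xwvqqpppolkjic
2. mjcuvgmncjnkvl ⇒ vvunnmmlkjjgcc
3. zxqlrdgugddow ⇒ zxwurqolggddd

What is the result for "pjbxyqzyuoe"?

Looking at the pairs, the operation is to sort the characters into reverse alphabetical order.
Applying that to "pjbxyqzyuoe" gives "zyyxuqpojeb".

zyyxuqpojeb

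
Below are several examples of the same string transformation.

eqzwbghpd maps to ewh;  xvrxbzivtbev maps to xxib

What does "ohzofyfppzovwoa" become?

In each case the input is transformed by: keep one character in every 3, starting at position 1 (positions 1st, 4th, 7th, ...).
For "ohzofyfppzovwoa" the result is "oofzw".

oofzw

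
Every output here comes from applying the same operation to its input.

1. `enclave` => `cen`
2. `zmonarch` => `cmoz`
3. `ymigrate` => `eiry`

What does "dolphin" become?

hlo

The transformation: sort the characters into alphabetical order, then keep every other character starting from the second (positions 2nd, 4th, 6th, ...).
"dolphin" → "hlo".
(Check on "enclave": → "aceelnv" → "cen" ✓)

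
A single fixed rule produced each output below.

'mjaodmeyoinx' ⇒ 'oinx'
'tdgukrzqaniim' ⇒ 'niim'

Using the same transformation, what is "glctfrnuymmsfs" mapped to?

msfs

The rule is to keep only the last 4 characters.
For "glctfrnuymmsfs" the result is "msfs".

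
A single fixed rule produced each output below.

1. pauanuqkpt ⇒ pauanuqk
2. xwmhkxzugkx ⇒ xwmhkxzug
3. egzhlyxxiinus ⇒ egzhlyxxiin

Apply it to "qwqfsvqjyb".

Rule — delete the last 2 characters.
Applying that to "qwqfsvqjyb" gives "qwqfsvqj".

qwqfsvqj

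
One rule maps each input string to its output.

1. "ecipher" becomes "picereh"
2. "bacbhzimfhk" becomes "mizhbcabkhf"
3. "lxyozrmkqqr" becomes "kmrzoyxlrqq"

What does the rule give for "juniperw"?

In each case the input is transformed by: reverse the string, then move the first 3 characters to the end (rotate left by 3).
On "juniperw": the first step gives "wrepinuj", and the second then gives "pinujwre".

pinujwre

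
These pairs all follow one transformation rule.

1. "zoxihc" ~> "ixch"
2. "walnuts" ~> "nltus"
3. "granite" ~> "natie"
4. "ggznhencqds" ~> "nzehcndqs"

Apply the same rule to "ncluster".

What's happening: swap each adjacent pair of characters (1↔2, 3↔4, ...), then delete the first 2 characters.
"ncluster" → "cnultsre" → "ultsre".

ultsre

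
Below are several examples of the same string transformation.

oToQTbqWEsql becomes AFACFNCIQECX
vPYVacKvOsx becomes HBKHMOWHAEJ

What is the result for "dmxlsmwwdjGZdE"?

Looking at the pairs, the operation is to shift every letter 12 places forward in the alphabet (wrapping around), then convert every letter to uppercase.
For "dmxlsmwwdjGZdE", step one produces "pyjxeyiipvSLpQ"; step two turns that into "PYJXEYIIPVSLPQ".
(Check on "vPYVacKvOsx": → "hBKHmoWhAej" → "HBKHMOWHAEJ" ✓)

PYJXEYIIPVSLPQ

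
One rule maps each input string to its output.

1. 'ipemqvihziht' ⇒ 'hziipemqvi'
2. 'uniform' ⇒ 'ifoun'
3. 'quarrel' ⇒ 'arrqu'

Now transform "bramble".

Looking at the pairs, the operation is to delete the last 2 characters, then move the last 3 characters to the front (rotate right by 3).
Starting from "bramble": after the first operation, "bramb"; after the second, "ambbr".
(Check on "quarrel": → "quarr" → "arrqu" ✓)

ambbr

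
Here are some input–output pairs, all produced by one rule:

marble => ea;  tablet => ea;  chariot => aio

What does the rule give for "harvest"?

Each output is the input with this applied: move the first 2 characters to the end (rotate left by 2), then keep only the vowels.
"harvest" → "rvestha" → "ea".

ea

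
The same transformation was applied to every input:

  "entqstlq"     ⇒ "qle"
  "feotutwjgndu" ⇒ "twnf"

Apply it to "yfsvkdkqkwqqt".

Rule — keep one character in every 3, starting at position 1 (positions 1st, 4th, 7th, ...), then move the first character to the end.
For "yfsvkdkqkwqqt", step one produces "yvkwt"; step two turns that into "vkwty".

vkwty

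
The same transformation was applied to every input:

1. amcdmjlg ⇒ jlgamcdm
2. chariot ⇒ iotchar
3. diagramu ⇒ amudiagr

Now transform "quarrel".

relquar

Each output is the input with this applied: move the last 3 characters to the front (rotate right by 3).
"quarrel" → "relquar".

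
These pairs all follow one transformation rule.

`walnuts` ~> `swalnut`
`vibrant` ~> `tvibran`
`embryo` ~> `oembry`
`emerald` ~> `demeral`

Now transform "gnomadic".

What's happening: move the last character to the front.
Doing the same to "gnomadic": "cgnomadi".

cgnomadi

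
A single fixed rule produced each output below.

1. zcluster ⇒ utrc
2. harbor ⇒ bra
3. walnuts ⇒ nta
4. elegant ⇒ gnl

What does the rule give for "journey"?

What's happening: keep every other character starting from the second (positions 2nd, 4th, 6th, ...), then move the first character to the end.
For "journey", step one produces "ore"; step two turns that into "reo".

reo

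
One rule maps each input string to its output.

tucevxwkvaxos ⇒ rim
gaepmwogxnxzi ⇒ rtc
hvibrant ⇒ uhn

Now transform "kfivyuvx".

Looking at the pairs, the operation is to shift every letter 6 places backward in the alphabet (wrapping around), then keep only the last 3 characters.
Applying both steps to "kfivyuvx": "ezcpsopr", then "opr".

opr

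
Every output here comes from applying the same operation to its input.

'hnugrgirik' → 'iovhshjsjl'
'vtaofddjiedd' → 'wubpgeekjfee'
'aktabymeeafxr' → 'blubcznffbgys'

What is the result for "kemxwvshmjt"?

lfnyxwtinku

The transformation: shift every letter 1 place forward in the alphabet (wrapping around).
On "kemxwvshmjt" that produces "lfnyxwtinku".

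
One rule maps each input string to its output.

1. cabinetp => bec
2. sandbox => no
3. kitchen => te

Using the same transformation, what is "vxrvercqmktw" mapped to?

Looking at the pairs, the operation is to move the first character to the end, then keep one character in every 3, starting at position 2 (positions 2nd, 5th, 8th, ...).
Starting from "vxrvercqmktw": after the first operation, "xrvercqmktwv"; after the second, "rrmw".

rrmw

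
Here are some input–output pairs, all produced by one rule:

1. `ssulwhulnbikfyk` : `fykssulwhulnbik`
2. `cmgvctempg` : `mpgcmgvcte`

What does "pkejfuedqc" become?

Rule — move the last 3 characters to the front (rotate right by 3).
Doing the same to "pkejfuedqc": "dqcpkejfue".

dqcpkejfue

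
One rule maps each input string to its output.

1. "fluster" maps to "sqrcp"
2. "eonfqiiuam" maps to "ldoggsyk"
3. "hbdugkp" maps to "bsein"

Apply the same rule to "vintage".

The pattern: shift every letter 2 places backward in the alphabet (wrapping around), then delete the first 2 characters.
Applying both steps to "vintage": "tglryec", then "lryec".

lryec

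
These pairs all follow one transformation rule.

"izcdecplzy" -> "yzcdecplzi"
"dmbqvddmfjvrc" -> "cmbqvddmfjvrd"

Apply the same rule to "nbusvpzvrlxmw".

wbusvpzvrlxmn

Each output is the input with this applied: swap the first and last characters.
For "nbusvpzvrlxmw" the result is "wbusvpzvrlxmn".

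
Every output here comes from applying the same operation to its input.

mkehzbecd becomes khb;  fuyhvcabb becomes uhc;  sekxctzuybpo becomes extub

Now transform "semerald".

The rule is to delete the last 2 characters, then keep every other character starting from the second (positions 2nd, 4th, 6th, ...).
"semerald" → "semera" → "eea".

eea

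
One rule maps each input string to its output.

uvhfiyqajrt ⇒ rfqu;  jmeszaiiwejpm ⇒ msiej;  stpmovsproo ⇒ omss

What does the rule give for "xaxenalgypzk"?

pelx

What's happening: keep one character in every 3, starting at position 1 (positions 1st, 4th, 7th, ...), then swap the first and last characters.
For "xaxenalgypzk", step one produces "xelp"; step two turns that into "pelx".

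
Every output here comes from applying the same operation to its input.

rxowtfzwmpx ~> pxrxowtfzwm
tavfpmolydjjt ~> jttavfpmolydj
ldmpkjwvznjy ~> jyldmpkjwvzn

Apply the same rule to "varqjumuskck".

Looking at the pairs, the operation is to move the last 2 characters to the front (rotate right by 2).
For "varqjumuskck" the result is "ckvarqjumusk".

ckvarqjumusk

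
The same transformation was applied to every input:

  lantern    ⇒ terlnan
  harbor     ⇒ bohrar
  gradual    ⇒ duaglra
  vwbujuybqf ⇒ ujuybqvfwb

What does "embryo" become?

ryeomb

The transformation: swap the first and last characters, then move the first 3 characters to the end (rotate left by 3).
Applying both steps to "embryo": "ombrye", then "ryeomb".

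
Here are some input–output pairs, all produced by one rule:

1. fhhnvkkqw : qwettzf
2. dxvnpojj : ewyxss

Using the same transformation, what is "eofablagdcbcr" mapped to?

The rule is to shift every letter 9 places forward in the alphabet (wrapping around), then delete the first 2 characters.
Starting from "eofablagdcbcr": after the first operation, "nxojkujpmlkla"; after the second, "ojkujpmlkla".

ojkujpmlkla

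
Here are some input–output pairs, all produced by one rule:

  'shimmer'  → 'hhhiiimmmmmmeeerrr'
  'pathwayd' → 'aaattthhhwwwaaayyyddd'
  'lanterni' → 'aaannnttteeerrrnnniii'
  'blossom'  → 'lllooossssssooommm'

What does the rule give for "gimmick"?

What's happening: delete the first character, then repeat every character 3 times.
For "gimmick" the result is "iiimmmmmmiiiccckkk".

iiimmmmmmiiiccckkk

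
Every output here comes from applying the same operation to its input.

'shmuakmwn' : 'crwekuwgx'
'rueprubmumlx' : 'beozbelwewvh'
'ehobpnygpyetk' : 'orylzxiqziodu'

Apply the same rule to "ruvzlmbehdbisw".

What's happening: shift every letter 10 places forward in the alphabet (wrapping around).
So "ruvzlmbehdbisw" becomes "befjvwlornlscg".

befjvwlornlscg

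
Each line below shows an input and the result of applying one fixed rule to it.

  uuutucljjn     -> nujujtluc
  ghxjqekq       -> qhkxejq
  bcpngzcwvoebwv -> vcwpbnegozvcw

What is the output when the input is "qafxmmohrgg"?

gagfrxhmom

The pattern: take characters alternately from the front and the back (1st, last, 2nd, 2nd-last, ...), then delete the first character.
On "qafxmmohrgg": the first step gives "qgagfrxhmom", and the second then gives "gagfrxhmom".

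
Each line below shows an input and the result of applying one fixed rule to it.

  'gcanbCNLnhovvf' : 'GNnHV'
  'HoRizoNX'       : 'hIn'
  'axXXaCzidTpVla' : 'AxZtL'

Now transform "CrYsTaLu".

The rule is to keep one character in every 3, starting at position 1 (positions 1st, 4th, 7th, ...), then flip the case of every letter.
"CrYsTaLu" → "CsL" → "cSl".

cSl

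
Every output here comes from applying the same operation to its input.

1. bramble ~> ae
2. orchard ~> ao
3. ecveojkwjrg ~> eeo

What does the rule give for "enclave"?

aee

Rule — sort the characters into alphabetical order, then keep only the vowels.
Applying both steps to "enclave": "aceelnv", then "aee".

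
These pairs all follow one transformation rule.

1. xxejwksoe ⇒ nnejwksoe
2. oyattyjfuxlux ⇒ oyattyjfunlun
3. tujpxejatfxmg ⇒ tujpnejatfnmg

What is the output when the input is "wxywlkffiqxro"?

wnywlkffiqnro

Each output is the input with this applied: replace every "x" with "n".
On "wxywlkffiqxro" that produces "wnywlkffiqnro".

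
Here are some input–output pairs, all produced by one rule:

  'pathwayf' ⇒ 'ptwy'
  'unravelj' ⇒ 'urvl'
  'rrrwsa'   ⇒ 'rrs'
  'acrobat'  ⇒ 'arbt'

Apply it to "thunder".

Looking at the pairs, the operation is to keep every other character starting from the first (positions 1st, 3rd, 5th, ...).
Doing the same to "thunder": "tudr".

tudr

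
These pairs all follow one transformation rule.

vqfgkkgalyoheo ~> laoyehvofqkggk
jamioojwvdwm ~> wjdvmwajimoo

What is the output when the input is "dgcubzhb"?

Rule — swap the front and back halves of the string, then swap each adjacent pair of characters (1↔2, 3↔4, ...).
For "dgcubzhb" the result is "zbbhgduc".

zbbhgduc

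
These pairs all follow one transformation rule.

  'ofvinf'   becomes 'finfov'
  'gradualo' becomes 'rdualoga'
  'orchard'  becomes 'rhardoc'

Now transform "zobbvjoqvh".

obvjoqvhzb

The rule is to move the first 2 characters to the end (rotate left by 2), then swap the first and last characters.
"zobbvjoqvh" → "obvjoqvhzb".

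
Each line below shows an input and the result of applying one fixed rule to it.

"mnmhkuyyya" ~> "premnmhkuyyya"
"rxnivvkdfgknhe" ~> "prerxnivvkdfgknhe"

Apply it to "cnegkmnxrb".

The rule is to prepend "pre".
Doing the same to "cnegkmnxrb": "precnegkmnxrb".

precnegkmnxrb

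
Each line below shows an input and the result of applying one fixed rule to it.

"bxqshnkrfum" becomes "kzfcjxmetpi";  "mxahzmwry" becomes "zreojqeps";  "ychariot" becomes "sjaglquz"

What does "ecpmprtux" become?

Looking at the pairs, the operation is to shift every letter 8 places backward in the alphabet (wrapping around), then move the first 3 characters to the end (rotate left by 3).
Starting from "ecpmprtux": after the first operation, "wuhehjlmp"; after the second, "ehjlmpwuh".

ehjlmpwuh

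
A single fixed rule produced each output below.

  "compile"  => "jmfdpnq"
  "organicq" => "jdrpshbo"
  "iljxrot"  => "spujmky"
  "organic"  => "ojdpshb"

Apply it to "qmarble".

The transformation: shift every letter 1 place forward in the alphabet (wrapping around), then move the last 3 characters to the front (rotate right by 3).
Applying both steps to "qmarble": "rnbscmf", then "cmfrnbs".
(Check on "organic": → "pshbojd" → "ojdpshb" ✓)

cmfrnbs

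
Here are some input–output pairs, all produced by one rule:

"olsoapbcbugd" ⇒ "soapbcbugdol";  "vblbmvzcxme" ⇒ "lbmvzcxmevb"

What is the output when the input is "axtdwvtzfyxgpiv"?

The rule is to move the first 2 characters to the end (rotate left by 2).
So "axtdwvtzfyxgpiv" becomes "tdwvtzfyxgpivax".

tdwvtzfyxgpivax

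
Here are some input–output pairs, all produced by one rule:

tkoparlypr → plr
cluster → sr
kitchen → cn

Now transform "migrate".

re

Each output is the input with this applied: move the first character to the end, then keep one character in every 3, starting at position 3 (positions 3rd, 6th, 9th, ...).
Doing the same to "migrate": "re".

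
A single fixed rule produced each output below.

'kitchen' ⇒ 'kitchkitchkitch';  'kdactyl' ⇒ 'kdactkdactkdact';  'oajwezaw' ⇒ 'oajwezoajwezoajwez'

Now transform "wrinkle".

The pattern: delete the last 2 characters, then write the whole string 3 times in a row.
For "wrinkle", step one produces "wrink"; step two turns that into "wrinkwrinkwrink".
(Check on "oajwezaw": → "oajwez" → "oajwezoajwezoajwez" ✓)

wrinkwrinkwrink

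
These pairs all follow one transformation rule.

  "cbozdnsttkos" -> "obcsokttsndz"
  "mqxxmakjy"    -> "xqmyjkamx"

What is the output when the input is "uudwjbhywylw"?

duuwlywyhbjw

The rule is to reverse the string, then move the last 3 characters to the front (rotate right by 3).
On "uudwjbhywylw": the first step gives "wlywyhbjwduu", and the second then gives "duuwlywyhbjw".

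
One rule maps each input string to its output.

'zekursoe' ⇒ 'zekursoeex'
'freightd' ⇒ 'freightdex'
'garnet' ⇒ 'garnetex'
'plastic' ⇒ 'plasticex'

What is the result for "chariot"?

chariotex

The pattern: append "ex".
"chariot" → "chariotex".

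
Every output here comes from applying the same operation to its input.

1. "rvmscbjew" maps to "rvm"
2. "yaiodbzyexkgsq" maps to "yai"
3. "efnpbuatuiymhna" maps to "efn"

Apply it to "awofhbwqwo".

awo

The transformation: keep only the first 3 characters.
Applying that to "awofhbwqwo" gives "awo".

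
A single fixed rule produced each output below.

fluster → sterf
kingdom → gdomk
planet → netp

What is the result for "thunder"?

ndert

Rule — move the first 3 characters to the end (rotate left by 3), then delete the last 2 characters.
On "thunder" that produces "ndert".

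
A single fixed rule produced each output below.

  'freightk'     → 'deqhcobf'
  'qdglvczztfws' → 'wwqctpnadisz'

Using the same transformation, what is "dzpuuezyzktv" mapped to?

wvwhqsawmrrb

What's happening: swap the front and back halves of the string, then shift every letter 3 places backward in the alphabet (wrapping around).
Starting from "dzpuuezyzktv": after the first operation, "zyzktvdzpuue"; after the second, "wvwhqsawmrrb".
(Check on "qdglvczztfws": → "zztfwsqdglvc" → "wwqctpnadisz" ✓)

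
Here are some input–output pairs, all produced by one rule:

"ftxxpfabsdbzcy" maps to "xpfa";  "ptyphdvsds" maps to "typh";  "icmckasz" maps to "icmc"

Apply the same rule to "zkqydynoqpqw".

qydy

Each output is the input with this applied: swap the front and back halves of the string, then keep only the last 4 characters.
So "zkqydynoqpqw" becomes "qydy".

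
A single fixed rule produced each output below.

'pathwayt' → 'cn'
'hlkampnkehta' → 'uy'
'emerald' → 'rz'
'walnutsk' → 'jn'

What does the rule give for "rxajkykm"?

The transformation: shift every letter 13 places forward in the alphabet (wrapping around) — i.e. ROT13, then keep only the first 2 characters.
Starting from "rxajkykm": after the first operation, "eknwxlxz"; after the second, "ek".

ek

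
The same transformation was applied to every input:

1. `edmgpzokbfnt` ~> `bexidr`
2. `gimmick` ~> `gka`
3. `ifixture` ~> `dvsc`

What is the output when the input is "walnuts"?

In each case the input is transformed by: shift every letter 2 places backward in the alphabet (wrapping around), then keep every other character starting from the second (positions 2nd, 4th, 6th, ...).
Starting from "walnuts": after the first operation, "uyjlsrq"; after the second, "ylr".

ylr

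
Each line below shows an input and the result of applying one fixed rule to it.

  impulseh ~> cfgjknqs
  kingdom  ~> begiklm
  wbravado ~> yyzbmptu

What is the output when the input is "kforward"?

Rule — sort the characters into alphabetical order, then shift every letter 2 places backward in the alphabet (wrapping around).
Working it through for "kforward": intermediate "adfkorrw", final "ybdimppu".

ybdimppu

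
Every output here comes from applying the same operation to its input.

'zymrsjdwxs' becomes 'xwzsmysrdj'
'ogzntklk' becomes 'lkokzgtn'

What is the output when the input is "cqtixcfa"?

fccatqxi

The transformation: move the last 3 characters to the front (rotate right by 3), then swap each adjacent pair of characters (1↔2, 3↔4, ...).
Applying both steps to "cqtixcfa": "cfacqtix", then "fccatqxi".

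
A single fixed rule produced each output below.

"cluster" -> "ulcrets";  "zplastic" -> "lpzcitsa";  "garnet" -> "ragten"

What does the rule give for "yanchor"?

The rule is to move the first 3 characters to the end (rotate left by 3), then reverse the string.
Working it through for "yanchor": intermediate "choryan", final "nayrohc".

nayrohc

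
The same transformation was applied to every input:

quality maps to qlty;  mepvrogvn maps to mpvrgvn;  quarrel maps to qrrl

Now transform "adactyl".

The pattern: remove every vowel.
Doing the same to "adactyl": "dctyl".

dctyl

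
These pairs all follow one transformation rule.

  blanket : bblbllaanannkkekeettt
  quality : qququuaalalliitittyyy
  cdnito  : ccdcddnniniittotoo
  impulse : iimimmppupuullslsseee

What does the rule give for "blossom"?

What's happening: repeat every character 3 times, then swap each adjacent pair of characters (1↔2, 3↔4, ...).
Working it through for "blossom": intermediate "bbblllooossssssooommm", final "bblblloosossssosoommm".

bblblloosossssosoommm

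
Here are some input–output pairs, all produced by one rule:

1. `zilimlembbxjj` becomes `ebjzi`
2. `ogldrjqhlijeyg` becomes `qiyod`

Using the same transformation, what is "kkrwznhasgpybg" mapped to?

Looking at the pairs, the operation is to keep one character in every 3, starting at position 1 (positions 1st, 4th, 7th, ...), then move the last 3 characters to the front (rotate right by 3).
Applying both steps to "kkrwznhasgpybg": "kwhgb", then "hgbkw".
(Check on "ogldrjqhlijeyg": → "odqiy" → "qiyod" ✓)

hgbkw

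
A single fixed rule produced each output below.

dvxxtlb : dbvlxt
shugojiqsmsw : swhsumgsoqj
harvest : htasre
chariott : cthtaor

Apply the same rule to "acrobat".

The rule is to take characters alternately from the front and the back (1st, last, 2nd, 2nd-last, ...), then delete the last character.
Applying that to "acrobat" gives "atcarb".

atcarb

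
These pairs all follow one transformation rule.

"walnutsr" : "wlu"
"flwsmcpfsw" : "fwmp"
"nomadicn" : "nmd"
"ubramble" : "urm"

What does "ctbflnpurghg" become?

cblpr

The rule is to delete the last 3 characters, then keep every other character starting from the first (positions 1st, 3rd, 5th, ...).
For "ctbflnpurghg", step one produces "ctbflnpur"; step two turns that into "cblpr".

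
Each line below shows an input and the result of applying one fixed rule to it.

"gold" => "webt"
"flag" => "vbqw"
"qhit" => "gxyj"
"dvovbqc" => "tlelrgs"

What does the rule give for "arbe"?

Rule — shift every letter 10 places backward in the alphabet (wrapping around).
"arbe" → "qhru".

qhru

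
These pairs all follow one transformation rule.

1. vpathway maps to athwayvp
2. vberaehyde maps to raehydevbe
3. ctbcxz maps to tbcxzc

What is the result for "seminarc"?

Rule — swap the front and back halves of the string, then move the last 2 characters to the front (rotate right by 2).
Applying both steps to "seminarc": "narcsemi", then "minarcse".
(Check on "vpathway": → "hwayvpat" → "athwayvp" ✓)

minarcse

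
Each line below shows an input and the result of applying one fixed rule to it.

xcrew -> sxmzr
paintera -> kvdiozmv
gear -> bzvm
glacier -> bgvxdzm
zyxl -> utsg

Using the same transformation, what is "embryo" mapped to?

The pattern: shift every letter 5 places backward in the alphabet (wrapping around).
"embryo" → "zhwmtj".

zhwmtj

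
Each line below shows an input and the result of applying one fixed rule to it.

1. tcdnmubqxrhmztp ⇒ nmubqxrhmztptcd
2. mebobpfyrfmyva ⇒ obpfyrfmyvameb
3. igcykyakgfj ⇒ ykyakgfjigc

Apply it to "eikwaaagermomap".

Rule — move the first 3 characters to the end (rotate left by 3).
Doing the same to "eikwaaagermomap": "waaagermomapeik".

waaagermomapeik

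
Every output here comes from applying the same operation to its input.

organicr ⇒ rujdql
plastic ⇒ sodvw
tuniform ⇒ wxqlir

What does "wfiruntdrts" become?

ziluxqwgu

Rule — shift every letter 3 places forward in the alphabet (wrapping around), then delete the last 2 characters.
On "wfiruntdrts": the first step gives "ziluxqwguwv", and the second then gives "ziluxqwgu".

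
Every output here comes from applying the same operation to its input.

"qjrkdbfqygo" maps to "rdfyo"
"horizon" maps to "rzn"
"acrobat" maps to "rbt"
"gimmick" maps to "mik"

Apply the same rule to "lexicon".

Each output is the input with this applied: delete the first 2 characters, then keep every other character starting from the first (positions 1st, 3rd, 5th, ...).
Working it through for "lexicon": intermediate "xicon", final "xcn".

xcn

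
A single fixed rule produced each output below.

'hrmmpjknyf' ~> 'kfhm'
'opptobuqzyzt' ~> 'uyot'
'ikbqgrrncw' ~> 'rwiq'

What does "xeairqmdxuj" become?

Each output is the input with this applied: keep one character in every 3, starting at position 1 (positions 1st, 4th, 7th, ...), then move the last 2 characters to the front (rotate right by 2).
For "xeairqmdxuj", step one produces "ximu"; step two turns that into "muxi".

muxi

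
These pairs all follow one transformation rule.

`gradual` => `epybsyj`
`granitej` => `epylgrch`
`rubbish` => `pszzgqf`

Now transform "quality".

osyjgrw

In each case the input is transformed by: shift every letter 2 places backward in the alphabet (wrapping around).
"quality" → "osyjgrw".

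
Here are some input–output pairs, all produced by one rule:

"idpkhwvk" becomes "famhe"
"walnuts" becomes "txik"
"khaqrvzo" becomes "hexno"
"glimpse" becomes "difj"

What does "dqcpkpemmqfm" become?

What's happening: delete the last 3 characters, then shift every letter 3 places backward in the alphabet (wrapping around).
So "dqcpkpemmqfm" becomes "anzmhmbjj".

anzmhmbjj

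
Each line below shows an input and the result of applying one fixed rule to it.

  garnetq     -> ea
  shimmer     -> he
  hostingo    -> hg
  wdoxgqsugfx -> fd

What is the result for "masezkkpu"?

The rule is to sort the characters into reverse alphabetical order, then keep only the last 2 characters.
Applying both steps to "masezkkpu": "zuspmkkea", then "ea".
(Check on "shimmer": → "srmmihe" → "he" ✓)

ea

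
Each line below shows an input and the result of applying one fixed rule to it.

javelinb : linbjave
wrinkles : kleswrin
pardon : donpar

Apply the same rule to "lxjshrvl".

hrvllxjs

Rule — swap the front and back halves of the string.
Applying that to "lxjshrvl" gives "hrvllxjs".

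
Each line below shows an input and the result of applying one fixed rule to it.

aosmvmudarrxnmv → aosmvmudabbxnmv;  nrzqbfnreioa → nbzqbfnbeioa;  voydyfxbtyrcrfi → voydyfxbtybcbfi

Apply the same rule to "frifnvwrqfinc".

fbifnvwbqfinc

Rule — replace every "r" with "b".
So "frifnvwrqfinc" becomes "fbifnvwbqfinc".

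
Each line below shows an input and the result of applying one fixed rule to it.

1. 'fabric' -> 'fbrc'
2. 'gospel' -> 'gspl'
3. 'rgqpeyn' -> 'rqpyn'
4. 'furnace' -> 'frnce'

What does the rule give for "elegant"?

eegnt

The transformation: double every character, then keep one character in every 3, starting at position 2 (positions 2nd, 5th, 8th, ...).
"elegant" → "eegnt".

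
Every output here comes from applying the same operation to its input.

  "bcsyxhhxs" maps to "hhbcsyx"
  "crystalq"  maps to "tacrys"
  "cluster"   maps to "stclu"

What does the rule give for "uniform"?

Each output is the input with this applied: delete the last 2 characters, then move the last 2 characters to the front (rotate right by 2).
Doing the same to "uniform": "founi".

founi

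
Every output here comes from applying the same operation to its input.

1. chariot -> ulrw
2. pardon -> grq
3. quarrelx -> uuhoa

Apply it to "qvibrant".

eudqw

Each output is the input with this applied: shift every letter 3 places forward in the alphabet (wrapping around), then delete the first 3 characters.
For "qvibrant", step one produces "tyleudqw"; step two turns that into "eudqw".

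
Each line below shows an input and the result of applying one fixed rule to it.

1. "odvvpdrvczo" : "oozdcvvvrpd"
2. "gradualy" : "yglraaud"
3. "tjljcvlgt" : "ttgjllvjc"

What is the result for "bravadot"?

tbordaav

What's happening: reverse the string, then take characters alternately from the front and the back (1st, last, 2nd, 2nd-last, ...).
On "bravadot": the first step gives "todavarb", and the second then gives "tbordaav".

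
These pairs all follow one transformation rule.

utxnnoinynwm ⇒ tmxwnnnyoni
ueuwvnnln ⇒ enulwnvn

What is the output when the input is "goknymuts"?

osktnuym

Rule — delete the first character, then take characters alternately from the front and the back (1st, last, 2nd, 2nd-last, ...).
On "goknymuts" that produces "osktnuym".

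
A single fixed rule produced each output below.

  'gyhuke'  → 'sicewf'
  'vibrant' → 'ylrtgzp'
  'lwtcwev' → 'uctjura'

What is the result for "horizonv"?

The transformation: move the last 3 characters to the front (rotate right by 3), then shift every letter 2 places backward in the alphabet (wrapping around).
Applying both steps to "horizonv": "onvhoriz", then "mltfmpgx".

mltfmpgx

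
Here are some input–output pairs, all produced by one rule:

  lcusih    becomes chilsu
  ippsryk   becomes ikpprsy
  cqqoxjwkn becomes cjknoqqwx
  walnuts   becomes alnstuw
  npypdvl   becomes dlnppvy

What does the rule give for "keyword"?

The rule is to sort the characters into alphabetical order.
Applying that to "keyword" gives "dekorwy".

dekorwy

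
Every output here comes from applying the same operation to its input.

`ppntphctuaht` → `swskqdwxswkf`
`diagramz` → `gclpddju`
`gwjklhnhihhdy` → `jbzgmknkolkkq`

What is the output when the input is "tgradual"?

wojduxdg

Looking at the pairs, the operation is to take characters alternately from the front and the back (1st, last, 2nd, 2nd-last, ...), then shift every letter 3 places forward in the alphabet (wrapping around).
On "tgradual": the first step gives "tlgaruad", and the second then gives "wojduxdg".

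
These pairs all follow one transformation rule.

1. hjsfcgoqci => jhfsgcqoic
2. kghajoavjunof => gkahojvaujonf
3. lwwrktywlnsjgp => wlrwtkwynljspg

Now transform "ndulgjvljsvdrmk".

Each output is the input with this applied: swap each adjacent pair of characters (1↔2, 3↔4, ...).
Doing the same to "ndulgjvljsvdrmk": "dnlujglvsjdvmrk".

dnlujglvsjdvmrk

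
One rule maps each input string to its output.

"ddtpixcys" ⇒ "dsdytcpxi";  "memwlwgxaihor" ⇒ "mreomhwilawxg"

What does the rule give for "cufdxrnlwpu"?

The rule is to take characters alternately from the front and the back (1st, last, 2nd, 2nd-last, ...).
Applying that to "cufdxrnlwpu" gives "cuupfwdlxnr".

cuupfwdlxnr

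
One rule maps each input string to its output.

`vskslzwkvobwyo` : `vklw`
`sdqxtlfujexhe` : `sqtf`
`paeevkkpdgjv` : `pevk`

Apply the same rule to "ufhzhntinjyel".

Each output is the input with this applied: keep every other character starting from the first (positions 1st, 3rd, 5th, ...), then keep only the first 4 characters.
Applying both steps to "ufhzhntinjyel": "uhhtnyl", then "uhht".

uhht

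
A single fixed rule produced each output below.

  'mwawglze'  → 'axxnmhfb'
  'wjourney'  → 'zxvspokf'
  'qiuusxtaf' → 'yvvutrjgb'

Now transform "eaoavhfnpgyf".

Looking at the pairs, the operation is to sort the characters into reverse alphabetical order, then shift every letter 1 place forward in the alphabet (wrapping around).
Doing the same to "eaoavhfnpgyf": "zwqpoihggfbb".

zwqpoihggfbb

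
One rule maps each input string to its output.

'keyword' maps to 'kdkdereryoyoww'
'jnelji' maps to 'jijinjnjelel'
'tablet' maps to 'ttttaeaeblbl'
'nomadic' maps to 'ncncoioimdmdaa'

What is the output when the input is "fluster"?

The pattern: double every character, then take characters alternately from the front and the back (1st, last, 2nd, 2nd-last, ...).
Working it through for "fluster": intermediate "fflluusstteerr", final "frfrleleututss".

frfrleleututss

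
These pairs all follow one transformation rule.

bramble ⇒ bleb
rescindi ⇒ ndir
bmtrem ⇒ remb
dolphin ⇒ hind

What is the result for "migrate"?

atem

What's happening: move the last 3 characters to the front (rotate right by 3), then keep only the first 4 characters.
"migrate" → "atemigr" → "atem".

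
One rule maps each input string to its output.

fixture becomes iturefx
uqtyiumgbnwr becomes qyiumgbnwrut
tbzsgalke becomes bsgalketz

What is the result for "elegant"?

What's happening: move the first 2 characters to the end (rotate left by 2), then swap the first and last characters.
"elegant" → "lgantee".

lgantee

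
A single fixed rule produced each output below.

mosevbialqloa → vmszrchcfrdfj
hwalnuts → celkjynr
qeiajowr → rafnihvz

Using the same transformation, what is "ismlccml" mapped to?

In each case the input is transformed by: shift every letter 9 places backward in the alphabet (wrapping around), then move the first 3 characters to the end (rotate left by 3).
Starting from "ismlccml": after the first operation, "zjdcttdc"; after the second, "cttdczjd".

cttdczjd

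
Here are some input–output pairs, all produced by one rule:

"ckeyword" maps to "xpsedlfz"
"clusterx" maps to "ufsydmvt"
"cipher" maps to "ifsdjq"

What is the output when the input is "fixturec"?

vsfdgjyu

In each case the input is transformed by: swap the front and back halves of the string, then shift every letter 1 place forward in the alphabet (wrapping around).
"fixturec" → "urecfixt" → "vsfdgjyu".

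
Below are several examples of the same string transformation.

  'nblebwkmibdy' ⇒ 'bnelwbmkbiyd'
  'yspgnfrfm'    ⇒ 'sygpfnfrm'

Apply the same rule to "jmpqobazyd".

The pattern: swap each adjacent pair of characters (1↔2, 3↔4, ...).
On "jmpqobazyd" that produces "mjqpbozady".

mjqpbozady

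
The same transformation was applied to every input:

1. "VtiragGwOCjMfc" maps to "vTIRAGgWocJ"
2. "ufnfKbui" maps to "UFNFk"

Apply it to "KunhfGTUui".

kUNHFgt

Each output is the input with this applied: delete the last 3 characters, then flip the case of every letter.
Starting from "KunhfGTUui": after the first operation, "KunhfGT"; after the second, "kUNHFgt".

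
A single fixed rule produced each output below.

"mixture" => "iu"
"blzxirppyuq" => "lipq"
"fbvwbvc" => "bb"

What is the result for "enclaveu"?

Looking at the pairs, the operation is to keep one character in every 3, starting at position 2 (positions 2nd, 5th, 8th, ...).
Doing the same to "enclaveu": "nau".

nau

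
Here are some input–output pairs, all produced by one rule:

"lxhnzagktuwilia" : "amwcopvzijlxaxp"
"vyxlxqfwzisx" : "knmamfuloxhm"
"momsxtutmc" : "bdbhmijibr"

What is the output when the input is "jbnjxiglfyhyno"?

The transformation: shift every letter 11 places backward in the alphabet (wrapping around).
"jbnjxiglfyhyno" → "yqcymxvaunwncd".

yqcymxvaunwncd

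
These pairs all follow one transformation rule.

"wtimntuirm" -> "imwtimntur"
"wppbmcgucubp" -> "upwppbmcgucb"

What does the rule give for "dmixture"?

Looking at the pairs, the operation is to move the last 2 characters to the front (rotate right by 2), then swap the first and last characters.
Applying both steps to "dmixture": "redmixtu", then "uedmixtr".
(Check on "wppbmcgucubp": → "bpwppbmcgucu" → "upwppbmcgucb" ✓)

uedmixtr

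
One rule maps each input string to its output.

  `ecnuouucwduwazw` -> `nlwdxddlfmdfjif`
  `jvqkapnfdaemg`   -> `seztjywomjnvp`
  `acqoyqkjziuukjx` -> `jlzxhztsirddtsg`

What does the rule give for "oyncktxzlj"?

xhwltcgius

In each case the input is transformed by: shift every letter 9 places forward in the alphabet (wrapping around).
On "oyncktxzlj" that produces "xhwltcgius".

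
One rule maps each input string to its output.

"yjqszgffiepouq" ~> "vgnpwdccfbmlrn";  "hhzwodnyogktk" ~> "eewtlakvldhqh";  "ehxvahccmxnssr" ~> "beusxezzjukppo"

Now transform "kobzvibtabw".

Looking at the pairs, the operation is to shift every letter 3 places backward in the alphabet (wrapping around).
Doing the same to "kobzvibtabw": "hlywsfyqxyt".

hlywsfyqxyt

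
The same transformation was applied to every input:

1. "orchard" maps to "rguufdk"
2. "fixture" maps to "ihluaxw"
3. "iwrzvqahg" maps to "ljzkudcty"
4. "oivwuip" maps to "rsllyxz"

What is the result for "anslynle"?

dhqovqob

Each output is the input with this applied: take characters alternately from the front and the back (1st, last, 2nd, 2nd-last, ...), then shift every letter 3 places forward in the alphabet (wrapping around).
For "anslynle", step one produces "aenlsnly"; step two turns that into "dhqovqob".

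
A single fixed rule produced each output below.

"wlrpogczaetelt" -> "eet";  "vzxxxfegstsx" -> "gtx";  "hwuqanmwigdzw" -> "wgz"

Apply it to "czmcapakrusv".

Looking at the pairs, the operation is to keep every other character starting from the second (positions 2nd, 4th, 6th, ...), then keep only the last 3 characters.
For "czmcapakrusv", step one produces "zcpkuv"; step two turns that into "kuv".

kuv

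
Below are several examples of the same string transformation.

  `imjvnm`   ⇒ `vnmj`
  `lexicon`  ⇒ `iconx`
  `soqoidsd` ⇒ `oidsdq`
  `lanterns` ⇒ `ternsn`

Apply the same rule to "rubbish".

The rule is to delete the first 2 characters, then move the first character to the end.
On "rubbish": the first step gives "bbish", and the second then gives "bishb".

bishb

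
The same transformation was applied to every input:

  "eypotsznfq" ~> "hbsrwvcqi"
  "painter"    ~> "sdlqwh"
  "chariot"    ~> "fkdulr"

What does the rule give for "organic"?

The transformation: delete the last character, then shift every letter 3 places forward in the alphabet (wrapping around).
Starting from "organic": after the first operation, "organi"; after the second, "rujdql".

rujdql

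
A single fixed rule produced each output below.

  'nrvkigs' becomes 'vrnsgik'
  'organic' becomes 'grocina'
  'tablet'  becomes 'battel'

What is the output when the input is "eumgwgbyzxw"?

What's happening: reverse the string, then move the last 3 characters to the front (rotate right by 3).
"eumgwgbyzxw" → "muewxzybgwg".

muewxzybgwg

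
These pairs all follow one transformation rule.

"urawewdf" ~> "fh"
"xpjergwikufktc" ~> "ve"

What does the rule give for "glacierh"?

tj

Each output is the input with this applied: shift every letter 2 places forward in the alphabet (wrapping around), then keep only the last 2 characters.
On "glacierh": the first step gives "incekgtj", and the second then gives "tj".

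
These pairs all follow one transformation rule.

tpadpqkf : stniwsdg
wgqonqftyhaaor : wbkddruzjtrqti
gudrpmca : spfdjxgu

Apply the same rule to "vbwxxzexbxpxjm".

Looking at the pairs, the operation is to swap the front and back halves of the string, then shift every letter 3 places forward in the alphabet (wrapping around).
Starting from "vbwxxzexbxpxjm": after the first operation, "xbxpxjmvbwxxze"; after the second, "aeasampyezaach".

aeasampyezaach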